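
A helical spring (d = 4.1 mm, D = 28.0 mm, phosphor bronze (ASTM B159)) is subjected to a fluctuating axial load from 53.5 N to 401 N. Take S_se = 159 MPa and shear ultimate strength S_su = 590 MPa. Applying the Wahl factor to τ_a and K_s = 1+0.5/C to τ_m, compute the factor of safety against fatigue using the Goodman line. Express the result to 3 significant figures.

C = D/d = 28.0/4.1 = 6.8293; K_W = (4C−1)/(4C−4)+0.615/C = 1.2187; K_s = 1+0.5/C = 1.0732
F_a = (F_max−F_min)/2 = 173.75 N; F_m = (F_max+F_min)/2 = 227.25 N
τ_a = K_W·8F_aD/(πd³) = 1.2187 × 179.75 = 219.07 MPa
τ_m = K_s·8F_mD/(πd³) = 1.0732 × 235.1 = 252.31 MPa
Goodman: 1/n_f = τ_a/S_se + τ_m/S_su = 219.07/159 + 252.31/590 = 1.37777 + 0.42765 = 1.8054
n_f = 1/1.8054 = 0.5539

0.554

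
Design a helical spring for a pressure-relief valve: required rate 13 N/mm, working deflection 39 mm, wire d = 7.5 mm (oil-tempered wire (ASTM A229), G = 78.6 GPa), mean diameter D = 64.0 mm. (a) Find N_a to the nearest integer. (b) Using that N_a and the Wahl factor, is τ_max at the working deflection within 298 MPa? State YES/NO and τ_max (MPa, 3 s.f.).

(a) 9 coils; (b) YES, τ_max = 233 MPa

N_a = Gd⁴/(8D³k) = (78.6×10³)(7.5⁴)/(8·64.0³·13) = 9.122 → N_a = 9
Actual rate k = Gd⁴/(8D³·9) = 13.176 N/mm
Working load F = kδ = 13.176·39 = 513.88 N
C = 64.0/7.5 = 8.5333; K_W = (4C−1)/(4C−4)+0.615/C = 1.1716
τ_max = K_W·8FD/(πd³) = 1.1716·198.52 = 232.59 MPa
τ_max ≤ 298 MPa → acceptable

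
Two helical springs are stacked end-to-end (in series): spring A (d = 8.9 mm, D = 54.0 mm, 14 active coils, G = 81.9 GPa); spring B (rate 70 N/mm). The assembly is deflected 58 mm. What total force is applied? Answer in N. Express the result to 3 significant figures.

k_A = Gd⁴/(8D³N_a) = (81.9×10³)(8.9⁴)/(8·54.0³·14) = 29.137 N/mm
Series: 1/k_eq = 1/29.137 + 1/70 = 0.048606; k_eq = 20.573 N/mm
F = k_eq·δ = 20.573·58 = 1193.3 N

1190 N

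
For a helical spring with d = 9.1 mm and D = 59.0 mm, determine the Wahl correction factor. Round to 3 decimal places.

C = D/d = 59.0/9.1 = 6.4835
K_W = (4C−1)/(4C−4) + 0.615/C = 24.934/21.934 + 0.0949 = 1.2316

1.232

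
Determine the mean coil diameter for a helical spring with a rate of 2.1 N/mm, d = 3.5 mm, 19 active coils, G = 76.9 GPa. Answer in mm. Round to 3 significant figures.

33.1 mm

D = (Gd⁴/(8N_a·k))^(1/3) = (76.9×10³·3.5⁴/(8·19·2.1))^(1/3)
  = (36152.3)^(1/3) = 33.0658 mm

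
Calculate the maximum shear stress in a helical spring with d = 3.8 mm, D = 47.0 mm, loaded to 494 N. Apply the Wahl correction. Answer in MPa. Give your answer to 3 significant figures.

Spring index C = D/d = 47.0/3.8 = 12.3684
K_W = (4C−1)/(4C−4) + 0.615/C = 48.474/45.474 + 0.0497 = 1.1157
τ₀ = 8FD/(πd³) = 8·494·47.0/(π·3.8³) = 185744/172.39 = 1077.5 MPa
τ_max = K·τ₀ = 1.1157 × 1077.5 = 1202.2 MPa

1200 MPa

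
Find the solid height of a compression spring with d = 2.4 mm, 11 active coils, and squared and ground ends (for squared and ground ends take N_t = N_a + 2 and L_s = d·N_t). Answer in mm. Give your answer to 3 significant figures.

31.2 mm

squared and ground ends: N_t = N_a + 2 = 11 + 2 = 13
L_s = d·N_t = 2.4 × 13 = 31.2 mm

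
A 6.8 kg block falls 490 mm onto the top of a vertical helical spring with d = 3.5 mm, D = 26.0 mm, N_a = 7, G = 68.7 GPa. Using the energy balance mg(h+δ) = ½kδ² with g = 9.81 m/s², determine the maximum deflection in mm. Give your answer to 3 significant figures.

85.6 mm

k = Gd⁴/(8D³N_a) = (68.7×10³)(3.5⁴)/(8·26.0³·7) = 10.474 N/mm
W = mg = 6.8 × 9.81 = 66.708 N
½kδ² − Wδ − Wh = 0 → δ = (W + √(W² + 2kWh))/k
δ = (66.708 + √(4450 + 684739))/10.474 = (66.708 + 830.17)/10.474 = 85.628 mm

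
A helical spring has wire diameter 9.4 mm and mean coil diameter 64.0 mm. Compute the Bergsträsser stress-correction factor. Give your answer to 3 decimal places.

C = D/d = 64.0/9.4 = 6.8085
K_B = (4C+2)/(4C−3) = 29.234/24.234 = 1.2063

1.206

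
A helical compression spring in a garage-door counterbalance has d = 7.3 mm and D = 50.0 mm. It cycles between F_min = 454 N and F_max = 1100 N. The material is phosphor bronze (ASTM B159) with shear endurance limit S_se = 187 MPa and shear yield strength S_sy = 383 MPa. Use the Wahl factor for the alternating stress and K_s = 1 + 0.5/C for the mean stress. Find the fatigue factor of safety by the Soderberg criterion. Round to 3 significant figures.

0.714

C = D/d = 50.0/7.3 = 6.8493; K_W = (4C−1)/(4C−4)+0.615/C = 1.2180; K_s = 1+0.5/C = 1.0730
F_a = (F_max−F_min)/2 = 323 N; F_m = (F_max+F_min)/2 = 777 N
τ_a = K_W·8F_aD/(πd³) = 1.2180 × 105.72 = 128.76 MPa
τ_m = K_s·8F_mD/(πd³) = 1.0730 × 254.31 = 272.87 MPa
Soderberg: 1/n_f = τ_a/S_se + τ_m/S_sy = 128.76/187 + 272.87/383 = 0.68858 + 0.71246 = 1.401
n_f = 1/1.401 = 0.7138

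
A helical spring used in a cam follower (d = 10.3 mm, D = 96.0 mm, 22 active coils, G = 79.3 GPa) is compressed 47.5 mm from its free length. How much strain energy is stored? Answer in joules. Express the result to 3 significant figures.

6.47 J

k = Gd⁴/(8D³N_a) = (79.3×10³)(10.3⁴)/(8·96.0³·22) = 5.7319 N/mm
U = ½kδ² = 0.5 × 5.7319 × 47.5² = 6466.3 N·mm = 6.4663 J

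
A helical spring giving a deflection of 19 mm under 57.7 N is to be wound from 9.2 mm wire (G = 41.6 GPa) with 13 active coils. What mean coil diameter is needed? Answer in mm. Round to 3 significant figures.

Required rate k = F/δ = 57.7/19 = 3.0368 N/mm
D = (Gd⁴/(8N_a·k))^(1/3) = (41.6×10³·9.2⁴/(8·13·3.0368))^(1/3)
  = (943603)^(1/3) = 98.0836 mm

98.1 mm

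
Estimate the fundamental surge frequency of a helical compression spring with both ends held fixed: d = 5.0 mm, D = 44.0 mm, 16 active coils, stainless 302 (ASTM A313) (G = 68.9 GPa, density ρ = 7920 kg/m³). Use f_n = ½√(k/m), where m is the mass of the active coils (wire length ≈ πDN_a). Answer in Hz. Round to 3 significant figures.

53.6 Hz

k = Gd⁴/(8D³N_a) = (68.9×10³)(5.0⁴)/(8·44.0³·16) = 3.9494 N/mm = 3949.4 N/m
Wire length L = πDN_a = π·44.0·16 = 2211.7 mm
m = ρ·(πd²/4)·L = 7920 × 19.635×10⁻⁶ m² × 2.2117 m = 0.34394 kg
f_n = ½√(k/m) = 0.5·√(3949.4/0.34394) = 0.5·√(11483) = 53.579 Hz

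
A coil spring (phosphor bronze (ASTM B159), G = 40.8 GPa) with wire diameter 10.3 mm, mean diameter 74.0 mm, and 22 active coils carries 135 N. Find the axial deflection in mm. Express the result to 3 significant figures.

k = Gd⁴/(8D³N_a) = (40.8×10³)(10.3⁴)/(8·74.0³·22) = 6.4387 N/mm
δ = F/k = 135 / 6.4387 = 20.967 mm

21.0 mm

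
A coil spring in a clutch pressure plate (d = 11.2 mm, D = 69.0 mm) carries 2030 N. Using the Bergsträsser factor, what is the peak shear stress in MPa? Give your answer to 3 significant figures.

313 MPa

Spring index C = D/d = 69.0/11.2 = 6.1607
K_B = (4C+2)/(4C−3) = 26.643/21.643 = 1.2310
τ₀ = 8FD/(πd³) = 8·2030·69.0/(π·11.2³) = 1.12056e+06/4413.7 = 253.88 MPa
τ_max = K·τ₀ = 1.2310 × 253.88 = 312.53 MPa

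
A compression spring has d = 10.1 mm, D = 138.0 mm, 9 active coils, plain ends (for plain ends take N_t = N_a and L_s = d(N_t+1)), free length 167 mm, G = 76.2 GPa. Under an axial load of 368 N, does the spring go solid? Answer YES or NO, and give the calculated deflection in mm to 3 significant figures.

YES, δ = 87.8 mm

k = Gd⁴/(8D³N_a) = (76.2×10³)(10.1⁴)/(8·138.0³·9) = 4.1905 N/mm
N_t = 9; L_s = 10.1·10 = 101 mm; δ_solid = L₀ − L_s = 167 − 101 = 66 mm
δ = F/k = 368/4.1905 = 87.817 mm
δ ≥ δ_solid → spring goes solid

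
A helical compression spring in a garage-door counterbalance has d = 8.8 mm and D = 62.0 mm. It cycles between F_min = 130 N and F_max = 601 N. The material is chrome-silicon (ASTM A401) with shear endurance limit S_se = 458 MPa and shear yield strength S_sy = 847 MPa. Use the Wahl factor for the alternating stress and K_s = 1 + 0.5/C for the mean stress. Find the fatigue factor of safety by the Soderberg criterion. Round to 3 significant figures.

C = D/d = 62.0/8.8 = 7.0455; K_W = (4C−1)/(4C−4)+0.615/C = 1.2114; K_s = 1+0.5/C = 1.0710
F_a = (F_max−F_min)/2 = 235.5 N; F_m = (F_max+F_min)/2 = 365.5 N
τ_a = K_W·8F_aD/(πd³) = 1.2114 × 54.56 = 66.091 MPa
τ_m = K_s·8F_mD/(πd³) = 1.0710 × 84.678 = 90.688 MPa
Soderberg: 1/n_f = τ_a/S_se + τ_m/S_sy = 66.091/458 + 90.688/847 = 0.14430 + 0.10707 = 0.25137
n_f = 1/0.25137 = 3.978

3.98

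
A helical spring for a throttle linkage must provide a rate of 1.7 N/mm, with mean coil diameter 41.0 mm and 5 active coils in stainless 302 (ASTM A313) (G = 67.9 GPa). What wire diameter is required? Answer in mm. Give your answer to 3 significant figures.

d = (8D³N_a·k / G)^(1/4) = (8·41.0³·5·1.7 / (67.9×10³))^0.25
  = (69.023)^0.25 = 2.8824 mm

2.88 mm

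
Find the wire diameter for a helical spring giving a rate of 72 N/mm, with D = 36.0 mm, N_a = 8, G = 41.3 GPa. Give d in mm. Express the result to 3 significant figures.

8.49 mm

d = (8D³N_a·k / G)^(1/4) = (8·36.0³·8·72 / (41.3×10³))^0.25
  = (5205.6)^0.25 = 8.4941 mm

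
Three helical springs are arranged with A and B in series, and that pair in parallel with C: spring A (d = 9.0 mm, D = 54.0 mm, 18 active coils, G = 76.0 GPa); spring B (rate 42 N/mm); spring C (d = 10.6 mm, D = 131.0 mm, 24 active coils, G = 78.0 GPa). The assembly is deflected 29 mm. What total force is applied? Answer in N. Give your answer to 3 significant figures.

485 N

k_A = Gd⁴/(8D³N_a) = (76.0×10³)(9.0⁴)/(8·54.0³·18) = 21.991 N/mm
k_C = Gd⁴/(8D³N_a) = (78.0×10³)(10.6⁴)/(8·131.0³·24) = 2.2814 N/mm
Springs A,B series: k_AB = 1/(1/21.991+1/42) = 14.434 N/mm; parallel with C: k_eq = 14.434+2.2814 = 16.715 N/mm
F = k_eq·δ = 16.715·29 = 484.73 N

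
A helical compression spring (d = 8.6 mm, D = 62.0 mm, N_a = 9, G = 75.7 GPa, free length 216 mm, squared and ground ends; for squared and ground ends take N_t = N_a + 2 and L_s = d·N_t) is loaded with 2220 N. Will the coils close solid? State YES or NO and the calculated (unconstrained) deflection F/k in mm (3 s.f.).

k = Gd⁴/(8D³N_a) = (75.7×10³)(8.6⁴)/(8·62.0³·9) = 24.131 N/mm
N_t = 11; L_s = 8.6·11 = 94.6 mm; δ_solid = L₀ − L_s = 216 − 94.6 = 121.4 mm
δ = F/k = 2220/24.131 = 91.996 mm
δ < δ_solid → spring does not go solid

NO, δ = 92.0 mm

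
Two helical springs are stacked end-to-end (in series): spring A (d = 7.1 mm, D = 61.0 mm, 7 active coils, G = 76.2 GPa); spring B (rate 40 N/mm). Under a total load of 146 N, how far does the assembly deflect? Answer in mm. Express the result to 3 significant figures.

13.2 mm

k_A = Gd⁴/(8D³N_a) = (76.2×10³)(7.1⁴)/(8·61.0³·7) = 15.234 N/mm
Series: 1/k_eq = 1/15.234 + 1/40 = 0.090643; k_eq = 11.032 N/mm
δ = F/k_eq = 146/11.032 = 13.234 mm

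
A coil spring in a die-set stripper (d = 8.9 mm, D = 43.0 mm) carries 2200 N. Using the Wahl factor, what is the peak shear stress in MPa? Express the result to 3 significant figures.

452 MPa

Spring index C = D/d = 43.0/8.9 = 4.8315
K_W = (4C−1)/(4C−4) + 0.615/C = 18.326/15.326 + 0.1273 = 1.3230
τ₀ = 8FD/(πd³) = 8·2200·43.0/(π·8.9³) = 756800/2214.7 = 341.71 MPa
τ_max = K·τ₀ = 1.3230 × 341.71 = 452.1 MPa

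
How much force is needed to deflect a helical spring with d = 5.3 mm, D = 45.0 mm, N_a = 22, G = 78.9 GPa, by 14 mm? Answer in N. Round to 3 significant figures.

k = Gd⁴/(8D³N_a) = (78.9×10³)(5.3⁴)/(8·45.0³·22) = 3.8818 N/mm
F = k·δ = 3.8818 × 14 = 54.345 N

54.3 N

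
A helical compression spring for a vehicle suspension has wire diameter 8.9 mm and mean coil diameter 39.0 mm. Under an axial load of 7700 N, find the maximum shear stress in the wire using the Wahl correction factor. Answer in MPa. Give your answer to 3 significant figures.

1480 MPa

Spring index C = D/d = 39.0/8.9 = 4.3820
K_W = (4C−1)/(4C−4) + 0.615/C = 16.528/13.528 + 0.1403 = 1.3621
τ₀ = 8FD/(πd³) = 8·7700·39.0/(π·8.9³) = 2.4024e+06/2214.7 = 1084.7 MPa
τ_max = K·τ₀ = 1.3621 × 1084.7 = 1477.5 MPa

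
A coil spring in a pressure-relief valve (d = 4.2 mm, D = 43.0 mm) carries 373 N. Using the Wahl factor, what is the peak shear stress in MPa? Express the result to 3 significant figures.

Spring index C = D/d = 43.0/4.2 = 10.2381
K_W = (4C−1)/(4C−4) + 0.615/C = 39.952/36.952 + 0.0601 = 1.1413
τ₀ = 8FD/(πd³) = 8·373·43.0/(π·4.2³) = 128312/232.75 = 551.28 MPa
τ_max = K·τ₀ = 1.1413 × 551.28 = 629.15 MPa

629 MPa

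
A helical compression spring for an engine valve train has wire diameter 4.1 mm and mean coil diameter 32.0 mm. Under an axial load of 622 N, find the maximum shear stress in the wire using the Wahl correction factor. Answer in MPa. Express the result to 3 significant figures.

Spring index C = D/d = 32.0/4.1 = 7.8049
K_W = (4C−1)/(4C−4) + 0.615/C = 30.220/27.220 + 0.0788 = 1.1890
τ₀ = 8FD/(πd³) = 8·622·32.0/(π·4.1³) = 159232/216.52 = 735.41 MPa
τ_max = K·τ₀ = 1.1890 × 735.41 = 874.41 MPa

874 MPa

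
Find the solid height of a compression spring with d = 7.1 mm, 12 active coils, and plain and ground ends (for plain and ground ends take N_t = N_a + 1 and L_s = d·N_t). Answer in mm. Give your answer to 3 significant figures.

plain and ground ends: N_t = N_a + 1 = 12 + 1 = 13
L_s = d·N_t = 7.1 × 13 = 92.3 mm

92.3 mm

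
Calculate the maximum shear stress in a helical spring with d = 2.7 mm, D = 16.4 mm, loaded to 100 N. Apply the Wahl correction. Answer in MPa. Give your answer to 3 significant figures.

Spring index C = D/d = 16.4/2.7 = 6.0741
K_W = (4C−1)/(4C−4) + 0.615/C = 23.296/20.296 + 0.1013 = 1.2491
τ₀ = 8FD/(πd³) = 8·100·16.4/(π·2.7³) = 13120/61.836 = 212.17 MPa
τ_max = K·τ₀ = 1.2491 × 212.17 = 265.02 MPa

265 MPa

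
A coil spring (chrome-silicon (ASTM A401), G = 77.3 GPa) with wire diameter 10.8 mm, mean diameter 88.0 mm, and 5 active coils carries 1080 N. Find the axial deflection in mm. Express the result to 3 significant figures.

28.0 mm

k = Gd⁴/(8D³N_a) = (77.3×10³)(10.8⁴)/(8·88.0³·5) = 38.58 N/mm
δ = F/k = 1080 / 38.58 = 27.994 mm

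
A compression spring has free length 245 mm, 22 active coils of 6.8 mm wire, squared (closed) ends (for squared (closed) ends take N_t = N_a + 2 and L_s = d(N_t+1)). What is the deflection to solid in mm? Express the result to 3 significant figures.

N_t = 24; L_s = 6.8·25 = 170 mm
δ_solid = L₀ − L_s = 245 − 170 = 75 mm

75.0 mm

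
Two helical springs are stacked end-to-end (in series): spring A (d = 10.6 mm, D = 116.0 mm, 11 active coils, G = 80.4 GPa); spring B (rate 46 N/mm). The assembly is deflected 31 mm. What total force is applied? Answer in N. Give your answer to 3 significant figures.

k_A = Gd⁴/(8D³N_a) = (80.4×10³)(10.6⁴)/(8·116.0³·11) = 7.3896 N/mm
Series: 1/k_eq = 1/7.3896 + 1/46 = 0.15706; k_eq = 6.3668 N/mm
F = k_eq·δ = 6.3668·31 = 197.37 N

197 N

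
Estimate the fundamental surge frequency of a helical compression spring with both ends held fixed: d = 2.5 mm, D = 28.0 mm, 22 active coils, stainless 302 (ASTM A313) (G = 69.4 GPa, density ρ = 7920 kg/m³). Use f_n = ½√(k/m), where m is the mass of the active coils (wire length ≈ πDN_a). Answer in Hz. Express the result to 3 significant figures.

k = Gd⁴/(8D³N_a) = (69.4×10³)(2.5⁴)/(8·28.0³·22) = 0.70167 N/mm = 701.67 N/m
Wire length L = πDN_a = π·28.0·22 = 1935.2 mm
m = ρ·(πd²/4)·L = 7920 × 4.9087×10⁻⁶ m² × 1.9352 m = 0.075236 kg
f_n = ½√(k/m) = 0.5·√(701.67/0.075236) = 0.5·√(9326.3) = 48.286 Hz

48.3 Hz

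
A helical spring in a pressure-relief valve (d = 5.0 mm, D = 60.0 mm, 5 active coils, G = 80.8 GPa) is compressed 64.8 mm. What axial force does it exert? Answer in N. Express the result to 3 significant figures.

k = Gd⁴/(8D³N_a) = (80.8×10³)(5.0⁴)/(8·60.0³·5) = 5.8449 N/mm
F = k·δ = 5.8449 × 64.8 = 378.75 N

379 N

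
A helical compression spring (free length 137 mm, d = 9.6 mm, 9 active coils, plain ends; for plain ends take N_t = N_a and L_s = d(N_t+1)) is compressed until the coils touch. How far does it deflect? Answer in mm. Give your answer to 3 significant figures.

N_t = 9; L_s = 9.6·10 = 96 mm
δ_solid = L₀ − L_s = 137 − 96 = 41 mm

41.0 mm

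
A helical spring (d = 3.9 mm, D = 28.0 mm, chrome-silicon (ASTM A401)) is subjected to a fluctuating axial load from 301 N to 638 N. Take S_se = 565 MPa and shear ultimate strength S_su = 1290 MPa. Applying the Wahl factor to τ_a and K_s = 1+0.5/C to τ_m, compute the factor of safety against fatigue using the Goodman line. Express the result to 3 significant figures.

C = D/d = 28.0/3.9 = 7.1795; K_W = (4C−1)/(4C−4)+0.615/C = 1.2070; K_s = 1+0.5/C = 1.0696
F_a = (F_max−F_min)/2 = 168.5 N; F_m = (F_max+F_min)/2 = 469.5 N
τ_a = K_W·8F_aD/(πd³) = 1.2070 × 202.54 = 244.47 MPa
τ_m = K_s·8F_mD/(πd³) = 1.0696 × 564.34 = 603.64 MPa
Goodman: 1/n_f = τ_a/S_se + τ_m/S_su = 244.47/565 + 603.64/1290 = 0.43269 + 0.46794 = 0.90063
n_f = 1/0.90063 = 1.11

1.11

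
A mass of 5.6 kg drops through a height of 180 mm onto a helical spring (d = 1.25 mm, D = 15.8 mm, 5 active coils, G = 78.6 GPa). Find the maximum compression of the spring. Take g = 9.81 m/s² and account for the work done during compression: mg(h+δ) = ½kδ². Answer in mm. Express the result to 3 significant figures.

180 mm

k = Gd⁴/(8D³N_a) = (78.6×10³)(1.25⁴)/(8·15.8³·5) = 1.2163 N/mm
W = mg = 5.6 × 9.81 = 54.936 N
½kδ² − Wδ − Wh = 0 → δ = (W + √(W² + 2kWh))/k
δ = (54.936 + √(3018 + 24054.2))/1.2163 = (54.936 + 164.54)/1.2163 = 180.45 mm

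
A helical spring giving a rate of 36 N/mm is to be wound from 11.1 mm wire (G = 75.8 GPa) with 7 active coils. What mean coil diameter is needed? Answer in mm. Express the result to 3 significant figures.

83.0 mm

D = (Gd⁴/(8N_a·k))^(1/3) = (75.8×10³·11.1⁴/(8·7·36))^(1/3)
  = (570782)^(1/3) = 82.9514 mm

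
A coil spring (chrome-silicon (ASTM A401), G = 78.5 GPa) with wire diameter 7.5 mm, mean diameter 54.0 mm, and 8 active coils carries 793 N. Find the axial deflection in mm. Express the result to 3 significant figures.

k = Gd⁴/(8D³N_a) = (78.5×10³)(7.5⁴)/(8·54.0³·8) = 24.646 N/mm
δ = F/k = 793 / 24.646 = 32.175 mm

32.2 mm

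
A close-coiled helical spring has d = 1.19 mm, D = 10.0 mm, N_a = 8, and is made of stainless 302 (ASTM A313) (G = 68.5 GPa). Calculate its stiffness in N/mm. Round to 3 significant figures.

2.15 N/mm

k = Gd⁴/(8D³N_a) = (68.5×10³ × 1.19⁴) / (8 × 10.0³ × 8)
  = 137366 / 64000 = 2.1463 N/mm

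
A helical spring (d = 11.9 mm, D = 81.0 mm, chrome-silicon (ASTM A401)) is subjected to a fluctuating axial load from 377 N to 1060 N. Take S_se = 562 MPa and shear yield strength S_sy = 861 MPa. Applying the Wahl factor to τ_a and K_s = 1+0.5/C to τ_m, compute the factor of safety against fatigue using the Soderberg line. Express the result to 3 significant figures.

C = D/d = 81.0/11.9 = 6.8067; K_W = (4C−1)/(4C−4)+0.615/C = 1.2195; K_s = 1+0.5/C = 1.0735
F_a = (F_max−F_min)/2 = 341.5 N; F_m = (F_max+F_min)/2 = 718.5 N
τ_a = K_W·8F_aD/(πd³) = 1.2195 × 41.8 = 50.975 MPa
τ_m = K_s·8F_mD/(πd³) = 1.0735 × 87.945 = 94.405 MPa
Soderberg: 1/n_f = τ_a/S_se + τ_m/S_sy = 50.975/562 + 94.405/861 = 0.09070 + 0.10965 = 0.20035
n_f = 1/0.20035 = 4.991

4.99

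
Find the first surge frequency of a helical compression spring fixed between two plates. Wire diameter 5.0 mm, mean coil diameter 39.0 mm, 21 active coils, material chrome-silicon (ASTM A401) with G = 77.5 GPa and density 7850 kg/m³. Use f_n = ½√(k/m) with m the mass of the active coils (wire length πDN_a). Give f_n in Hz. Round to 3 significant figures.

55.4 Hz

k = Gd⁴/(8D³N_a) = (77.5×10³)(5.0⁴)/(8·39.0³·21) = 4.8605 N/mm = 4860.5 N/m
Wire length L = πDN_a = π·39.0·21 = 2573 mm
m = ρ·(πd²/4)·L = 7850 × 19.635×10⁻⁶ m² × 2.573 m = 0.39658 kg
f_n = ½√(k/m) = 0.5·√(4860.5/0.39658) = 0.5·√(12256) = 55.353 Hz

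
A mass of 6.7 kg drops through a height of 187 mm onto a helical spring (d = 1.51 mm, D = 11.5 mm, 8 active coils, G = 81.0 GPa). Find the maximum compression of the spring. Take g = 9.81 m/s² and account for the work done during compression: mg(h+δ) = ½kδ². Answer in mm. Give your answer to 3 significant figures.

k = Gd⁴/(8D³N_a) = (81.0×10³)(1.51⁴)/(8·11.5³·8) = 4.3263 N/mm
W = mg = 6.7 × 9.81 = 65.727 N
½kδ² − Wδ − Wh = 0 → δ = (W + √(W² + 2kWh))/k
δ = (65.727 + √(4320 + 106349))/4.3263 = (65.727 + 332.67)/4.3263 = 92.087 mm

92.1 mm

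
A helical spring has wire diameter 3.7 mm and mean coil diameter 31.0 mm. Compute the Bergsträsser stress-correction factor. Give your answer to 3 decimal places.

1.164

C = D/d = 31.0/3.7 = 8.3784
K_B = (4C+2)/(4C−3) = 35.514/30.514 = 1.1639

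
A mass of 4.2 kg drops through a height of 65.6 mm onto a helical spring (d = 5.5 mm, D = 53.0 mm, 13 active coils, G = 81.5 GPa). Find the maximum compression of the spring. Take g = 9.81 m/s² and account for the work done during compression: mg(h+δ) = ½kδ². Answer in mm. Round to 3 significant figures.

43.1 mm

k = Gd⁴/(8D³N_a) = (81.5×10³)(5.5⁴)/(8·53.0³·13) = 4.8167 N/mm
W = mg = 4.2 × 9.81 = 41.202 N
½kδ² − Wδ − Wh = 0 → δ = (W + √(W² + 2kWh))/k
δ = (41.202 + √(1697.6 + 26037.5))/4.8167 = (41.202 + 166.54)/4.8167 = 43.129 mm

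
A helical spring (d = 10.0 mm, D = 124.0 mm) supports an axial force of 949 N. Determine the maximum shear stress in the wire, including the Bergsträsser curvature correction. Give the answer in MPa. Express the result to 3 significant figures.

Spring index C = D/d = 124.0/10.0 = 12.4000
K_B = (4C+2)/(4C−3) = 51.600/46.600 = 1.1073
τ₀ = 8FD/(πd³) = 8·949·124.0/(π·10.0³) = 941408/3141.6 = 299.66 MPa
τ_max = K·τ₀ = 1.1073 × 299.66 = 331.81 MPa

332 MPa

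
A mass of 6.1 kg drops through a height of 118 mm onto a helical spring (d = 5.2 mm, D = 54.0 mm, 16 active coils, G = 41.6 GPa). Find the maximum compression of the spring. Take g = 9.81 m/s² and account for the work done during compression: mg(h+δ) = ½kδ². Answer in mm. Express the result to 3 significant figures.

k = Gd⁴/(8D³N_a) = (41.6×10³)(5.2⁴)/(8·54.0³·16) = 1.5091 N/mm
W = mg = 6.1 × 9.81 = 59.841 N
½kδ² − Wδ − Wh = 0 → δ = (W + √(W² + 2kWh))/k
δ = (59.841 + √(3580.9 + 21312.1))/1.5091 = (59.841 + 157.78)/1.5091 = 144.2 mm

144 mm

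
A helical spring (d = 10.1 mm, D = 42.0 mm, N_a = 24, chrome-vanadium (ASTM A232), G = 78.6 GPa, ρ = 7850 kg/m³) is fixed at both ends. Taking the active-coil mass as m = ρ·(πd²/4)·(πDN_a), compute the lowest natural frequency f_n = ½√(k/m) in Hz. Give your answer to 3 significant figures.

85.0 Hz

k = Gd⁴/(8D³N_a) = (78.6×10³)(10.1⁴)/(8·42.0³·24) = 57.499 N/mm = 57499 N/m
Wire length L = πDN_a = π·42.0·24 = 3166.7 mm
m = ρ·(πd²/4)·L = 7850 × 80.118×10⁻⁶ m² × 3.1667 m = 1.9916 kg
f_n = ½√(k/m) = 0.5·√(57499/1.9916) = 0.5·√(28870) = 84.956 Hz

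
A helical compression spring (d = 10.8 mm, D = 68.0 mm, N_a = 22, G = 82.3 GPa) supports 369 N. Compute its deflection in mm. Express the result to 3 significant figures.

k = Gd⁴/(8D³N_a) = (82.3×10³)(10.8⁴)/(8·68.0³·22) = 20.233 N/mm
δ = F/k = 369 / 20.233 = 18.238 mm

18.2 mm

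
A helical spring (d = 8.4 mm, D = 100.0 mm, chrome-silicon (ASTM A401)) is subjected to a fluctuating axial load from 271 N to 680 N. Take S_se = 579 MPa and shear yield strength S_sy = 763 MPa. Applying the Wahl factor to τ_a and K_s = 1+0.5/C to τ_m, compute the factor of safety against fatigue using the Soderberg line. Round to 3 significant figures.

2.23

C = D/d = 100.0/8.4 = 11.9048; K_W = (4C−1)/(4C−4)+0.615/C = 1.1204; K_s = 1+0.5/C = 1.0420
F_a = (F_max−F_min)/2 = 204.5 N; F_m = (F_max+F_min)/2 = 475.5 N
τ_a = K_W·8F_aD/(πd³) = 1.1204 × 87.861 = 98.443 MPa
τ_m = K_s·8F_mD/(πd³) = 1.0420 × 204.29 = 212.87 MPa
Soderberg: 1/n_f = τ_a/S_se + τ_m/S_sy = 98.443/579 + 212.87/763 = 0.17002 + 0.27899 = 0.44902
n_f = 1/0.44902 = 2.227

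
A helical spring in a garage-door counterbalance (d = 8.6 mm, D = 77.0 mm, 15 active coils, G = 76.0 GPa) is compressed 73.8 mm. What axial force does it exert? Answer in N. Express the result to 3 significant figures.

k = Gd⁴/(8D³N_a) = (76.0×10³)(8.6⁴)/(8·77.0³·15) = 7.5885 N/mm
F = k·δ = 7.5885 × 73.8 = 560.03 N

560 N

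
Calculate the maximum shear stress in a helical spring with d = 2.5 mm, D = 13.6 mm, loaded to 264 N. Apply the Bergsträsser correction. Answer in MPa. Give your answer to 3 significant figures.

Spring index C = D/d = 13.6/2.5 = 5.4400
K_B = (4C+2)/(4C−3) = 23.760/18.760 = 1.2665
τ₀ = 8FD/(πd³) = 8·264·13.6/(π·2.5³) = 28723.2/49.087 = 585.14 MPa
τ_max = K·τ₀ = 1.2665 × 585.14 = 741.1 MPa

741 MPa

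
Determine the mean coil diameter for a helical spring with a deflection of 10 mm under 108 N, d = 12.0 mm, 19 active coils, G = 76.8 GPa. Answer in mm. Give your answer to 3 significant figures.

Required rate k = F/δ = 108/10 = 10.8 N/mm
D = (Gd⁴/(8N_a·k))^(1/3) = (76.8×10³·12.0⁴/(8·19·10.8))^(1/3)
  = (970105)^(1/3) = 98.9934 mm

99.0 mm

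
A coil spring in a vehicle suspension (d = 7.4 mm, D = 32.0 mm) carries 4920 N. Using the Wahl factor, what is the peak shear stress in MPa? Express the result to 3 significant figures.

1350 MPa

Spring index C = D/d = 32.0/7.4 = 4.3243
K_W = (4C−1)/(4C−4) + 0.615/C = 16.297/13.297 + 0.1422 = 1.3678
τ₀ = 8FD/(πd³) = 8·4920·32.0/(π·7.4³) = 1.25952e+06/1273 = 989.37 MPa
τ_max = K·τ₀ = 1.3678 × 989.37 = 1353.3 MPa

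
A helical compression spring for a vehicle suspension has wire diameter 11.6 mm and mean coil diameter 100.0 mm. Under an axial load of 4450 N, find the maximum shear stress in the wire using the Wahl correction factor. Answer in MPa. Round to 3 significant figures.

849 MPa

Spring index C = D/d = 100.0/11.6 = 8.6207
K_W = (4C−1)/(4C−4) + 0.615/C = 33.483/30.483 + 0.0713 = 1.1698
τ₀ = 8FD/(πd³) = 8·4450·100.0/(π·11.6³) = 3.56e+06/4903.7 = 725.98 MPa
τ_max = K·τ₀ = 1.1698 × 725.98 = 849.22 MPa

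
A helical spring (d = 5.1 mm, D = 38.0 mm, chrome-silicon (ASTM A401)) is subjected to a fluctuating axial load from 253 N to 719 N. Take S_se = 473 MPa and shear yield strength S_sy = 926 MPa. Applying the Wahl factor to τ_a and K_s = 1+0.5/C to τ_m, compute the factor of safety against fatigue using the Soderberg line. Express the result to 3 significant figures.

C = D/d = 38.0/5.1 = 7.4510; K_W = (4C−1)/(4C−4)+0.615/C = 1.1988; K_s = 1+0.5/C = 1.0671
F_a = (F_max−F_min)/2 = 233 N; F_m = (F_max+F_min)/2 = 486 N
τ_a = K_W·8F_aD/(πd³) = 1.1988 × 169.97 = 203.76 MPa
τ_m = K_s·8F_mD/(πd³) = 1.0671 × 354.53 = 378.32 MPa
Soderberg: 1/n_f = τ_a/S_se + τ_m/S_sy = 203.76/473 + 378.32/926 = 0.43078 + 0.40855 = 0.83933
n_f = 1/0.83933 = 1.191

1.19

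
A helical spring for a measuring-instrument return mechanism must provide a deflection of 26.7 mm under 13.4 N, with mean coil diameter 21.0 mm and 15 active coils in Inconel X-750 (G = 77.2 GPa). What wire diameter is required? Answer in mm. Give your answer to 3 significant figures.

1.64 mm

Required rate k = F/δ = 13.4/26.7 = 0.50187 N/mm
d = (8D³N_a·k / G)^(1/4) = (8·21.0³·15·0.50187 / (77.2×10³))^0.25
  = (7.2246)^0.25 = 1.6395 mm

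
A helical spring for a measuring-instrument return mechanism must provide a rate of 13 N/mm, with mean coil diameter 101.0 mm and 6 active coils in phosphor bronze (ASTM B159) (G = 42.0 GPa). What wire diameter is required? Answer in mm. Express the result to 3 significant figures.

d = (8D³N_a·k / G)^(1/4) = (8·101.0³·6·13 / (42.0×10³))^0.25
  = (15307)^0.25 = 11.1231 mm

11.1 mm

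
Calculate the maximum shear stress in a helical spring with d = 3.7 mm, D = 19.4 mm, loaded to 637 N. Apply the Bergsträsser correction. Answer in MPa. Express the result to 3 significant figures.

794 MPa

Spring index C = D/d = 19.4/3.7 = 5.2432
K_B = (4C+2)/(4C−3) = 22.973/17.973 = 1.2782
τ₀ = 8FD/(πd³) = 8·637·19.4/(π·3.7³) = 98862.4/159.13 = 621.26 MPa
τ_max = K·τ₀ = 1.2782 × 621.26 = 794.1 MPa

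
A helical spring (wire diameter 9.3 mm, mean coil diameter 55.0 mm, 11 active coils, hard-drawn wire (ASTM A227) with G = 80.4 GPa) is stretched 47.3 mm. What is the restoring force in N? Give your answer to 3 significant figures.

k = Gd⁴/(8D³N_a) = (80.4×10³)(9.3⁴)/(8·55.0³·11) = 41.079 N/mm
F = k·δ = 41.079 × 47.3 = 1943 N

1940 N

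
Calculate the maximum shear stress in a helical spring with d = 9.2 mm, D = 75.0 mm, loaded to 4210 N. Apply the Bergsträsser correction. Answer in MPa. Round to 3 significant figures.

1210 MPa

Spring index C = D/d = 75.0/9.2 = 8.1522
K_B = (4C+2)/(4C−3) = 34.609/29.609 = 1.1689
τ₀ = 8FD/(πd³) = 8·4210·75.0/(π·9.2³) = 2.526e+06/2446.3 = 1032.6 MPa
τ_max = K·τ₀ = 1.1689 × 1032.6 = 1206.9 MPa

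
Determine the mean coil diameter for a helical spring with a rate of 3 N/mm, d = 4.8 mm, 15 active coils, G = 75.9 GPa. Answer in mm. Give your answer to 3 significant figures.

D = (Gd⁴/(8N_a·k))^(1/3) = (75.9×10³·4.8⁴/(8·15·3))^(1/3)
  = (111919)^(1/3) = 48.1912 mm

48.2 mm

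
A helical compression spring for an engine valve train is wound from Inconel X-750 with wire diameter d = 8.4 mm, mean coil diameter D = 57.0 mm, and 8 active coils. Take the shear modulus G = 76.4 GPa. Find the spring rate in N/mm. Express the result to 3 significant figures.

k = Gd⁴/(8D³N_a) = (76.4×10³ × 8.4⁴) / (8 × 57.0³ × 8)
  = 3.80374e+08 / 1.18524e+07 = 32.093 N/mm

32.1 N/mm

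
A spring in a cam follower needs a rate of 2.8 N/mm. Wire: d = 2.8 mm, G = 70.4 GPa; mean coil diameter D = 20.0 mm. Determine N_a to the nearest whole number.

N_a = Gd⁴/(8D³k) = (70.4×10³ × 2.8⁴)/(8 × 20.0³ × 2.8)
    = 4.32718e+06 / 179200 = 24.15 → 24 coils

24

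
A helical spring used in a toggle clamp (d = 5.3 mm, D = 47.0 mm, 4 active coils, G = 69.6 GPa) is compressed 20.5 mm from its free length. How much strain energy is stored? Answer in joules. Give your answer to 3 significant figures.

k = Gd⁴/(8D³N_a) = (69.6×10³)(5.3⁴)/(8·47.0³·4) = 16.53 N/mm
U = ½kδ² = 0.5 × 16.53 × 20.5² = 3473.3 N·mm = 3.4733 J

3.47 J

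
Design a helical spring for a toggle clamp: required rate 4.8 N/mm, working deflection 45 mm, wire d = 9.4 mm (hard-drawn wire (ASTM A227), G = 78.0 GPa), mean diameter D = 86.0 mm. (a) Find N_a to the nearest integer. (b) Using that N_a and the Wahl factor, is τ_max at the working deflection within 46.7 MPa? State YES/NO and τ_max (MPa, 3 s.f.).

(a) 25 coils; (b) NO, τ_max = 65.8 MPa

N_a = Gd⁴/(8D³k) = (78.0×10³)(9.4⁴)/(8·86.0³·4.8) = 24.93 → N_a = 25
Actual rate k = Gd⁴/(8D³·25) = 4.7872 N/mm
Working load F = kδ = 4.7872·45 = 215.42 N
C = 86.0/9.4 = 9.1489; K_W = (4C−1)/(4C−4)+0.615/C = 1.1593
τ_max = K_W·8FD/(πd³) = 1.1593·56.8 = 65.846 MPa
τ_max > 46.7 MPa → exceeds allowable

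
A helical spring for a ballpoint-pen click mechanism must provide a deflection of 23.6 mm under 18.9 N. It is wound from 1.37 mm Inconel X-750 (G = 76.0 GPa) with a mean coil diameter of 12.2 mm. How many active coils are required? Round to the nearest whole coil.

23

Required rate k = F/δ = 18.9/23.6 = 0.80085 N/mm
N_a = Gd⁴/(8D³k) = (76.0×10³ × 1.37⁴)/(8 × 12.2³ × 0.80085)
    = 267729 / 11633.7 = 23.01 → 23 coils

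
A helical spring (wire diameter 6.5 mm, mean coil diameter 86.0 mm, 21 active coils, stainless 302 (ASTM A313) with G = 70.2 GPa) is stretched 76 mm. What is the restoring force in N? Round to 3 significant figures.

k = Gd⁴/(8D³N_a) = (70.2×10³)(6.5⁴)/(8·86.0³·21) = 1.1727 N/mm
F = k·δ = 1.1727 × 76 = 89.125 N

89.1 N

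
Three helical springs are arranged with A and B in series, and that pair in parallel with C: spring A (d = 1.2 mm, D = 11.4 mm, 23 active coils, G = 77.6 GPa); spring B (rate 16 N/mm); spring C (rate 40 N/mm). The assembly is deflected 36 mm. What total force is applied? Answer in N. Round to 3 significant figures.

1460 N

k_A = Gd⁴/(8D³N_a) = (77.6×10³)(1.2⁴)/(8·11.4³·23) = 0.59027 N/mm
Springs A,B series: k_AB = 1/(1/0.59027+1/16) = 0.56927 N/mm; parallel with C: k_eq = 0.56927+40 = 40.569 N/mm
F = k_eq·δ = 40.569·36 = 1460.5 N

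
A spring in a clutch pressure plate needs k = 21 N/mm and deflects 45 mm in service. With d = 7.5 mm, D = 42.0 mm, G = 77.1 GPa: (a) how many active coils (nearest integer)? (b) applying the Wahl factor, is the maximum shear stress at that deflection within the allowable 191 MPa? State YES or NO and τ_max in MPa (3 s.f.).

N_a = Gd⁴/(8D³k) = (77.1×10³)(7.5⁴)/(8·42.0³·21) = 19.6 → N_a = 20
Actual rate k = Gd⁴/(8D³·20) = 20.579 N/mm
Working load F = kδ = 20.579·45 = 926.07 N
C = 42.0/7.5 = 5.6000; K_W = (4C−1)/(4C−4)+0.615/C = 1.2729
τ_max = K_W·8FD/(πd³) = 1.2729·234.77 = 298.84 MPa
τ_max > 191 MPa → exceeds allowable

(a) 20 coils; (b) NO, τ_max = 299 MPa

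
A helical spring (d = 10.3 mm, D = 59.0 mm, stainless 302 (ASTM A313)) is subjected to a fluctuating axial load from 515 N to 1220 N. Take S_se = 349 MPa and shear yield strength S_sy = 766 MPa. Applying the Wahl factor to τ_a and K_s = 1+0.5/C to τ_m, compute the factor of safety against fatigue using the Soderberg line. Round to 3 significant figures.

2.90

C = D/d = 59.0/10.3 = 5.7282; K_W = (4C−1)/(4C−4)+0.615/C = 1.2660; K_s = 1+0.5/C = 1.0873
F_a = (F_max−F_min)/2 = 352.5 N; F_m = (F_max+F_min)/2 = 867.5 N
τ_a = K_W·8F_aD/(πd³) = 1.2660 × 48.466 = 61.358 MPa
τ_m = K_s·8F_mD/(πd³) = 1.0873 × 119.28 = 129.69 MPa
Soderberg: 1/n_f = τ_a/S_se + τ_m/S_sy = 61.358/349 + 129.69/766 = 0.17581 + 0.16930 = 0.34511
n_f = 1/0.34511 = 2.898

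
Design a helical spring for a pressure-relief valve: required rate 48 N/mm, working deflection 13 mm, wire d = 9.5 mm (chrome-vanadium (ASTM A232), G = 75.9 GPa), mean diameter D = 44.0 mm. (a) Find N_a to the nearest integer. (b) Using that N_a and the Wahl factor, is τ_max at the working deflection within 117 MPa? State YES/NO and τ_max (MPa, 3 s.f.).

(a) 19 coils; (b) YES, τ_max = 109 MPa

N_a = Gd⁴/(8D³k) = (75.9×10³)(9.5⁴)/(8·44.0³·48) = 18.9 → N_a = 19
Actual rate k = Gd⁴/(8D³·19) = 47.746 N/mm
Working load F = kδ = 47.746·13 = 620.69 N
C = 44.0/9.5 = 4.6316; K_W = (4C−1)/(4C−4)+0.615/C = 1.3393
τ_max = K_W·8FD/(πd³) = 1.3393·81.115 = 108.64 MPa
τ_max ≤ 117 MPa → acceptable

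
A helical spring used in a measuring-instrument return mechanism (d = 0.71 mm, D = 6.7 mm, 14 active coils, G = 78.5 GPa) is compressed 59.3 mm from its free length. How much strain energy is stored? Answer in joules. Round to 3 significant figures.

1.04 J

k = Gd⁴/(8D³N_a) = (78.5×10³)(0.71⁴)/(8·6.7³·14) = 0.59219 N/mm
U = ½kδ² = 0.5 × 0.59219 × 59.3² = 1041.2 N·mm = 1.0412 J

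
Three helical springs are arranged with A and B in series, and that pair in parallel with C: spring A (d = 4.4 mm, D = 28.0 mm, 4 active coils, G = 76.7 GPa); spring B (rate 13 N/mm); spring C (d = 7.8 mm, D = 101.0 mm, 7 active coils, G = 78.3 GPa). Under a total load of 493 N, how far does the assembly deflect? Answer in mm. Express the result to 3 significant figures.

k_A = Gd⁴/(8D³N_a) = (76.7×10³)(4.4⁴)/(8·28.0³·4) = 40.924 N/mm
k_C = Gd⁴/(8D³N_a) = (78.3×10³)(7.8⁴)/(8·101.0³·7) = 5.0233 N/mm
Springs A,B series: k_AB = 1/(1/40.924+1/13) = 9.866 N/mm; parallel with C: k_eq = 9.866+5.0233 = 14.889 N/mm
δ = F/k_eq = 493/14.889 = 33.111 mm

33.1 mm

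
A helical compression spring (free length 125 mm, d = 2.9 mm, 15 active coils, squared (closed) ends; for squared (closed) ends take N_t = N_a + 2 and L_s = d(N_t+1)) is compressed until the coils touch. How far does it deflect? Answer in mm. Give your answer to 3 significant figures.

N_t = 17; L_s = 2.9·18 = 52.2 mm
δ_solid = L₀ − L_s = 125 − 52.2 = 72.8 mm

72.8 mm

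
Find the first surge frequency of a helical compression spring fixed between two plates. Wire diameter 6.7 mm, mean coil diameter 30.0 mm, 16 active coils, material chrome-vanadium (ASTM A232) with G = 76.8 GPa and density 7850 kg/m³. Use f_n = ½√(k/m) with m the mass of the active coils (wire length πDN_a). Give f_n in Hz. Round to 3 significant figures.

164 Hz

k = Gd⁴/(8D³N_a) = (76.8×10³)(6.7⁴)/(8·30.0³·16) = 44.78 N/mm = 44780 N/m
Wire length L = πDN_a = π·30.0·16 = 1508 mm
m = ρ·(πd²/4)·L = 7850 × 35.257×10⁻⁶ m² × 1.508 m = 0.41735 kg
f_n = ½√(k/m) = 0.5·√(44780/0.41735) = 0.5·√(1.073e+05) = 163.78 Hz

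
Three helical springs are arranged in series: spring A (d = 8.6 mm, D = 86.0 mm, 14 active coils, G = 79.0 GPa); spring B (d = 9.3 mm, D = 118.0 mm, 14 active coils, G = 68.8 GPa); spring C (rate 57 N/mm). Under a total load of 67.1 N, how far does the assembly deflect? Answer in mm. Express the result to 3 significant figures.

k_A = Gd⁴/(8D³N_a) = (79.0×10³)(8.6⁴)/(8·86.0³·14) = 6.0661 N/mm
k_B = Gd⁴/(8D³N_a) = (68.8×10³)(9.3⁴)/(8·118.0³·14) = 2.7968 N/mm
Series: 1/k_eq = 1/6.0661 + 1/2.7968 + 1/57 = 0.53995; k_eq = 1.852 N/mm
δ = F/k_eq = 67.1/1.852 = 36.231 mm

36.2 mm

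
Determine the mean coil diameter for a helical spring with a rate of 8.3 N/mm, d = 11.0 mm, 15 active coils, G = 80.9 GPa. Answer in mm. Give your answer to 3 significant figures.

106 mm

D = (Gd⁴/(8N_a·k))^(1/3) = (80.9×10³·11.0⁴/(8·15·8.3))^(1/3)
  = (1.18921e+06)^(1/3) = 105.9465 mm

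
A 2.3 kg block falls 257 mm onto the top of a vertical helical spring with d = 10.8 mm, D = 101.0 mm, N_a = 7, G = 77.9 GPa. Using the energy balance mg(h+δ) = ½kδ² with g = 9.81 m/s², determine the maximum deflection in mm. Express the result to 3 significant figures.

k = Gd⁴/(8D³N_a) = (77.9×10³)(10.8⁴)/(8·101.0³·7) = 18.369 N/mm
W = mg = 2.3 × 9.81 = 22.563 N
½kδ² − Wδ − Wh = 0 → δ = (W + √(W² + 2kWh))/k
δ = (22.563 + √(509.09 + 213030))/18.369 = (22.563 + 462.1)/18.369 = 26.385 mm

26.4 mm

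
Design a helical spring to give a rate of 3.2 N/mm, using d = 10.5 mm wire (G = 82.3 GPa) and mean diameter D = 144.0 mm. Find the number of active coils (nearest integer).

13

N_a = Gd⁴/(8D³k) = (82.3×10³ × 10.5⁴)/(8 × 144.0³ × 3.2)
    = 1.00036e+09 / 7.64412e+07 = 13.09 → 13 coils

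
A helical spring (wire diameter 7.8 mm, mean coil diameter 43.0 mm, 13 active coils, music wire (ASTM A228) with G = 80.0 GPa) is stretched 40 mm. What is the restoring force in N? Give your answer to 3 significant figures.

1430 N

k = Gd⁴/(8D³N_a) = (80.0×10³)(7.8⁴)/(8·43.0³·13) = 35.812 N/mm
F = k·δ = 35.812 × 40 = 1432.5 N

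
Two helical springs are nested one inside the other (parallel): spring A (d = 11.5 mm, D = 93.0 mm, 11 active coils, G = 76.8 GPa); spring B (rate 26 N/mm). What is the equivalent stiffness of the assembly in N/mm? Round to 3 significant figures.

k_A = Gd⁴/(8D³N_a) = (76.8×10³)(11.5⁴)/(8·93.0³·11) = 18.977 N/mm
Parallel: k_eq = 18.977 + 26 = 44.977 N/mm

45.0 N/mm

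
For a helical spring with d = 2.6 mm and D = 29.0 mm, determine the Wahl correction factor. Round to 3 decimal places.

C = D/d = 29.0/2.6 = 11.1538
K_W = (4C−1)/(4C−4) + 0.615/C = 43.615/40.615 + 0.0551 = 1.1290

1.129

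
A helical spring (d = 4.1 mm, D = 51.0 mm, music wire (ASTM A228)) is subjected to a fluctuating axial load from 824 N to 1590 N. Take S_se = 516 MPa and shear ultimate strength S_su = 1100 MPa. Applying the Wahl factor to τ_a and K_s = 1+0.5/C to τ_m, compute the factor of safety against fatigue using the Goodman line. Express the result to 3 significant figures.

0.270

C = D/d = 51.0/4.1 = 12.4390; K_W = (4C−1)/(4C−4)+0.615/C = 1.1150; K_s = 1+0.5/C = 1.0402
F_a = (F_max−F_min)/2 = 383 N; F_m = (F_max+F_min)/2 = 1207 N
τ_a = K_W·8F_aD/(πd³) = 1.1150 × 721.7 = 804.7 MPa
τ_m = K_s·8F_mD/(πd³) = 1.0402 × 2274.4 = 2365.8 MPa
Goodman: 1/n_f = τ_a/S_se + τ_m/S_su = 804.7/516 + 2365.8/1100 = 1.55950 + 2.15074 = 3.7102
n_f = 1/3.7102 = 0.2695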